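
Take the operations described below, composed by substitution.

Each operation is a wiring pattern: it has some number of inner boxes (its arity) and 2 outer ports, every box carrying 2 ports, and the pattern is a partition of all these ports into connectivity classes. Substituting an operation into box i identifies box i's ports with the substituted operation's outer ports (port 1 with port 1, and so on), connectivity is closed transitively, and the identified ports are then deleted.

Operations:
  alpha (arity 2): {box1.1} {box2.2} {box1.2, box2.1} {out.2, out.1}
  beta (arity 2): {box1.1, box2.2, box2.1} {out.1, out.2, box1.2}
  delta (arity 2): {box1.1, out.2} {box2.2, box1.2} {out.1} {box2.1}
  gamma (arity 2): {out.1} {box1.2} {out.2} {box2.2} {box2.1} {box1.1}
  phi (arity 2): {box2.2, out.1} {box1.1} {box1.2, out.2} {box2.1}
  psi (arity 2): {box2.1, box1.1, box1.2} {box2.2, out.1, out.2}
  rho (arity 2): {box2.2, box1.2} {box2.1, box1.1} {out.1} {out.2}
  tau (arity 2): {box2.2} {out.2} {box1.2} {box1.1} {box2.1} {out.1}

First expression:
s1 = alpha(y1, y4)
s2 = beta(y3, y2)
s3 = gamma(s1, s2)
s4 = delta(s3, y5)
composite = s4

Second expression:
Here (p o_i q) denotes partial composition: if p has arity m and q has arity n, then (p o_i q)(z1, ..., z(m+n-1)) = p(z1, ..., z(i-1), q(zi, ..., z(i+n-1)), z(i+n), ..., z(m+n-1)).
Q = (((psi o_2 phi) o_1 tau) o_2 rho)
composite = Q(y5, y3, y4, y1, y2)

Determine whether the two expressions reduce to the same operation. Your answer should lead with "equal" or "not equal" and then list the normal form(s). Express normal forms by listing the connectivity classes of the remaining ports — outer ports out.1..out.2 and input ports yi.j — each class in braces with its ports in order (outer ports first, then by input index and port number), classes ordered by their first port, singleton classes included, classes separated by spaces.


not equal — first {out.1} {out.2} {y1.1} {y1.2, y4.1} {y2.1, y2.2, y3.1} {y3.2} {y4.2} {y5.1} {y5.2}, second {out.1, out.2, y1.2} {y1.1} {y2.1} {y2.2} {y3.1, y4.1} {y3.2, y4.2} {y5.1} {y5.2}

Normal form of the first expression: {out.1} {out.2} {y1.1} {y1.2, y4.1} {y2.1, y2.2, y3.1} {y3.2} {y4.2} {y5.1} {y5.2}
Normal form of the second expression: {out.1, out.2, y1.2} {y1.1} {y2.1} {y2.2} {y3.1, y4.1} {y3.2, y4.2} {y5.1} {y5.2}
They disagree, so not equal.


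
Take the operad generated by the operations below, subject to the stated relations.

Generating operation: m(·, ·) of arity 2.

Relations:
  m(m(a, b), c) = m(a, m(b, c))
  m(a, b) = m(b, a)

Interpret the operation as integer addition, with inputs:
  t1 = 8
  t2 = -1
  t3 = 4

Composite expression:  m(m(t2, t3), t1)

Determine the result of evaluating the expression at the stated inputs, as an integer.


11

m(t2, t3) = 3
m(m(t2, t3), t1) = 11


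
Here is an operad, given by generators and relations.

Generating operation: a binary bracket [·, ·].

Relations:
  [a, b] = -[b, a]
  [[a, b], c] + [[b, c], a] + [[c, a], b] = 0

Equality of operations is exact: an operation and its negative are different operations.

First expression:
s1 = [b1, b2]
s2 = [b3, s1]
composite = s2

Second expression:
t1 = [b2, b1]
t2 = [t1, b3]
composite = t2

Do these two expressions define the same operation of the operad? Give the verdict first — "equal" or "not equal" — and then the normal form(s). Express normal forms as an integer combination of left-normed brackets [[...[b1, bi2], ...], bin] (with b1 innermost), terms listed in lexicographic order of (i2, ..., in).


equal: each reduces to -[[b1, b2], b3]

In normal form, the first expression is -[[b1, b2], b3]
In normal form, the second expression is -[[b1, b2], b3]
The forms coincide; equal.


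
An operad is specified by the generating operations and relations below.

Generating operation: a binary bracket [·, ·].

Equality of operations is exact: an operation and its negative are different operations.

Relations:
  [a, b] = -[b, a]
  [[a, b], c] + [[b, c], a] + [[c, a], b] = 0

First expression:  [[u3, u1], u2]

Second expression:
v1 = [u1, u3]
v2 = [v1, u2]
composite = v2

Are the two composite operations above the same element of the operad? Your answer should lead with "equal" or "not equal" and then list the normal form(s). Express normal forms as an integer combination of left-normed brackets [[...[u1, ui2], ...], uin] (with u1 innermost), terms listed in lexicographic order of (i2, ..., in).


Normal form of the first expression: -[[u1, u3], u2]
Normal form of the second expression: [[u1, u3], u2]
Distinct normal forms: not equal.

not equal; first: -[[u1, u3], u2]; second: [[u1, u3], u2]


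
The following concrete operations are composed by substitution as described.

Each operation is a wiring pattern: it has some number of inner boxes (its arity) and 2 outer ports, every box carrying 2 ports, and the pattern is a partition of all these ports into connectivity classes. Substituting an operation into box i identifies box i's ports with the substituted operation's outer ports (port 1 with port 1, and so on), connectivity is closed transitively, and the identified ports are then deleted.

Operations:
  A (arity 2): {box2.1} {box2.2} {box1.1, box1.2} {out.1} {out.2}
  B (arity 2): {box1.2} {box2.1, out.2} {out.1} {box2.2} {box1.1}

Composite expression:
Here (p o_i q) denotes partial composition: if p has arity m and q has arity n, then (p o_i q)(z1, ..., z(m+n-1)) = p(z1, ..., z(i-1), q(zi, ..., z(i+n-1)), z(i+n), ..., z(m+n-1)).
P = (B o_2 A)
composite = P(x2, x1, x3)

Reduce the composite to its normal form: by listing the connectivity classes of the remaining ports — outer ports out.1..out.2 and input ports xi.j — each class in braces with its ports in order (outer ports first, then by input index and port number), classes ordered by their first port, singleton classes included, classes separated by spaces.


Reachability decides: close wires over B-identified ports.
composing A on (x1, x3), with out.j its own outer ports: {out.1} {out.2} {x1.1, x1.2} {x3.1} {x3.2}
composing B on (x2, x1, x3), with out.j its own outer ports: {out.1} {out.2} {x1.1, x1.2} {x2.1} {x2.2} {x3.1} {x3.2}

{out.1} {out.2} {x1.1, x1.2} {x2.1} {x2.2} {x3.1} {x3.2}


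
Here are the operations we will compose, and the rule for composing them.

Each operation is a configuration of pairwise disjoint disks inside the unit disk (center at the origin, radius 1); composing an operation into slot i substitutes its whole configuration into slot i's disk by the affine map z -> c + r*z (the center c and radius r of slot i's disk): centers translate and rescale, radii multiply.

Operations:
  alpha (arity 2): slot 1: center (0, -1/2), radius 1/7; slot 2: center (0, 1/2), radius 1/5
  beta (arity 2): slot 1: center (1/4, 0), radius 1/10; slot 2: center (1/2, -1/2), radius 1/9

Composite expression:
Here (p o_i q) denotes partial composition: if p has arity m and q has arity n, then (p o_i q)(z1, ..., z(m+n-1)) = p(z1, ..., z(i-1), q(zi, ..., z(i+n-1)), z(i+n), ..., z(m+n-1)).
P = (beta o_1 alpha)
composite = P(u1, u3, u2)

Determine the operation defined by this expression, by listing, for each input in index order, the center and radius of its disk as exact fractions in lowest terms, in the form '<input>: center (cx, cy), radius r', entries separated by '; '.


u1: center (1/4, -1/20), radius 1/70; u2: center (1/2, -1/2), radius 1/9; u3: center (1/4, 1/20), radius 1/50


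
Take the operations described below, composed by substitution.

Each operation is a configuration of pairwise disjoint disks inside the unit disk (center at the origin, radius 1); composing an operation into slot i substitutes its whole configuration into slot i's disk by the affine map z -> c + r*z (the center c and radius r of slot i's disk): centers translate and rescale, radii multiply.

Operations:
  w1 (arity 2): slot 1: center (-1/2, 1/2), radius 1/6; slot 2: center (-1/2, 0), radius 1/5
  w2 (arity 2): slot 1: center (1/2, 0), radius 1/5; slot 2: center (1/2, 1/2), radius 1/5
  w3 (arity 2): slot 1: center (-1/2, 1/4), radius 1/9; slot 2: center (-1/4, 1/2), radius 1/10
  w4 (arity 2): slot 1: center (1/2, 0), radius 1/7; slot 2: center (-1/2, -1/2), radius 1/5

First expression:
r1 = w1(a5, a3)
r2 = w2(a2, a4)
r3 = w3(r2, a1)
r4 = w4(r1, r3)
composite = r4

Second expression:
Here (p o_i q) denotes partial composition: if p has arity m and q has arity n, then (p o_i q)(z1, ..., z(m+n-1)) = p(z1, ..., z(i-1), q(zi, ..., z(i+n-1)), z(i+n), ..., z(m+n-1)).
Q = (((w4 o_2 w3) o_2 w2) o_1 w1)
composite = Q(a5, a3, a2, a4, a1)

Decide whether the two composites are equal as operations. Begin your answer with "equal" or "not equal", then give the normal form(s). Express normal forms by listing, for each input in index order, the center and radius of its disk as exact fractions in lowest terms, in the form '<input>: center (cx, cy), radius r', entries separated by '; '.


equal — both sides give a1: center (-11/20, -2/5), radius 1/50; a2: center (-53/90, -9/20), radius 1/225; a3: center (3/7, 0), radius 1/35; a4: center (-53/90, -79/180), radius 1/225; a5: center (3/7, 1/14), radius 1/42

The first composite normalizes to a1: center (-11/20, -2/5), radius 1/50; a2: center (-53/90, -9/20), radius 1/225; a3: center (3/7, 0), radius 1/35; a4: center (-53/90, -79/180), radius 1/225; a5: center (3/7, 1/14), radius 1/42
The second composite normalizes to a1: center (-11/20, -2/5), radius 1/50; a2: center (-53/90, -9/20), radius 1/225; a3: center (3/7, 0), radius 1/35; a4: center (-53/90, -79/180), radius 1/225; a5: center (3/7, 1/14), radius 1/42
The normal forms match — equal.


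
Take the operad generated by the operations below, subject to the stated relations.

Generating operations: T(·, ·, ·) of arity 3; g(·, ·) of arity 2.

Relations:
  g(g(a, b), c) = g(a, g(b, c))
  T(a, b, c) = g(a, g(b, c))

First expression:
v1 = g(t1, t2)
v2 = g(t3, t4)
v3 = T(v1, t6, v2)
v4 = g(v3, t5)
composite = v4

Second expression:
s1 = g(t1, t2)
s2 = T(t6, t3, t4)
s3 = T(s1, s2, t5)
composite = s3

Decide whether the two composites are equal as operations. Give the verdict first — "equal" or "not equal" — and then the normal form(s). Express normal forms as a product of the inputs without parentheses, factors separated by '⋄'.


The first expression reduces to t1 ⋄ t2 ⋄ t6 ⋄ t3 ⋄ t4 ⋄ t5
The second expression reduces to t1 ⋄ t2 ⋄ t6 ⋄ t3 ⋄ t4 ⋄ t5
Both agree, so they are equal.

equal: each reduces to t1 ⋄ t2 ⋄ t6 ⋄ t3 ⋄ t4 ⋄ t5


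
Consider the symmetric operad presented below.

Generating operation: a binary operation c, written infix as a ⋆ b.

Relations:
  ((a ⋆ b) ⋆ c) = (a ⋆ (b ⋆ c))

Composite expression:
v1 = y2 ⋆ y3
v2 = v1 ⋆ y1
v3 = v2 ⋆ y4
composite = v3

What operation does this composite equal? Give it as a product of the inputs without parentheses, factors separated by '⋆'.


y2 ⋆ y3 ⋆ y1 ⋆ y4

Every regrouping of c is equal, so read the y-inputs in written order.
(y2 ⋆ y3) linearizes to y2 ⋆ y3
((y2 ⋆ y3) ⋆ y1) linearizes to y2 ⋆ y3 ⋆ y1
(((y2 ⋆ y3) ⋆ y1) ⋆ y4) linearizes to y2 ⋆ y3 ⋆ y1 ⋆ y4


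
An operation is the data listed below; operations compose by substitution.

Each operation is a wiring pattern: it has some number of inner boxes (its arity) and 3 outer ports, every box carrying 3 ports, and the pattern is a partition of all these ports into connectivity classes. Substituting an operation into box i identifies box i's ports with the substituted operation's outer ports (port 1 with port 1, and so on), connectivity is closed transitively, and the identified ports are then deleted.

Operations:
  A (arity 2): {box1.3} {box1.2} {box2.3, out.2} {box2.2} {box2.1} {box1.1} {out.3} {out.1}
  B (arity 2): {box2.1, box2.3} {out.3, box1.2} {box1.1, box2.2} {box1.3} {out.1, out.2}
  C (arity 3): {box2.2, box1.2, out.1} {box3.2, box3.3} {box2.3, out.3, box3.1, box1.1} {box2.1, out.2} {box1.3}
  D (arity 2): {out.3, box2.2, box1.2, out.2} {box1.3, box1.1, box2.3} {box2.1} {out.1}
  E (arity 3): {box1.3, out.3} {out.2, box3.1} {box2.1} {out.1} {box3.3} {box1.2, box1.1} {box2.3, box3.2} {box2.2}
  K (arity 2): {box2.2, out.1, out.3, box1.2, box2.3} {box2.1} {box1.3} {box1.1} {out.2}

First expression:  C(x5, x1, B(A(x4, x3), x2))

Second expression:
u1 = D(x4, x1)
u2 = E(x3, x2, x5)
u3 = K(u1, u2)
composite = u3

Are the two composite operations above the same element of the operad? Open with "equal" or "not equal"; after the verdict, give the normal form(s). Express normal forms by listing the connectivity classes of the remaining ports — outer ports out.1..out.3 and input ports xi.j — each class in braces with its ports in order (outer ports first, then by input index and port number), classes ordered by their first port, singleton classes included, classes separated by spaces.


not equal — first {out.1, x1.2, x5.2} {out.2, x1.1} {out.3, x1.3, x3.3, x5.1} {x2.1, x2.3} {x2.2} {x3.1} {x3.2} {x4.1} {x4.2} {x4.3} {x5.3}, second {out.1, out.3, x1.2, x3.3, x4.2, x5.1} {out.2} {x1.1} {x1.3, x4.1, x4.3} {x2.1} {x2.2} {x2.3, x5.2} {x3.1, x3.2} {x5.3}


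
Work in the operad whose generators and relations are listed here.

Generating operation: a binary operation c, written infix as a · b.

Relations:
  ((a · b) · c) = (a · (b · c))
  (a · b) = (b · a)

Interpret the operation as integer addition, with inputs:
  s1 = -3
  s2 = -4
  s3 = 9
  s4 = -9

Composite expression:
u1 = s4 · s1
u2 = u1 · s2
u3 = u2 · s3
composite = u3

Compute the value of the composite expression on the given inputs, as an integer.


-7

(s4 · s1) = -12
((s4 · s1) · s2) = -16
(((s4 · s1) · s2) · s3) = -7


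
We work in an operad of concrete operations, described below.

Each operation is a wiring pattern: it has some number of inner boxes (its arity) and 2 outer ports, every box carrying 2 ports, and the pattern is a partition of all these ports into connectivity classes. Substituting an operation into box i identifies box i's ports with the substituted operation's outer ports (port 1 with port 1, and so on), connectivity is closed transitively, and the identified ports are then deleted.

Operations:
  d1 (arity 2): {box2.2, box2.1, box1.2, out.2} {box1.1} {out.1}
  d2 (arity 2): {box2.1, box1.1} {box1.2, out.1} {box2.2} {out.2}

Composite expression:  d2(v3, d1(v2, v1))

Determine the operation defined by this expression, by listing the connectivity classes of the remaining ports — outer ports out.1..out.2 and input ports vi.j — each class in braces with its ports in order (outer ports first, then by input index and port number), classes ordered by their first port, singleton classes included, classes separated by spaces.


After gluing at d2, chains via deleted ports link the v-ports.
d1 over (v2, v1) gives {out.1} {out.2, v1.1, v1.2, v2.2} {v2.1}, out.j being that stage's outer ports
d2 over (v3, v2, v1) gives {out.1, v3.2} {out.2} {v1.1, v1.2, v2.2} {v2.1} {v3.1}, out.j being that stage's outer ports

{out.1, v3.2} {out.2} {v1.1, v1.2, v2.2} {v2.1} {v3.1}


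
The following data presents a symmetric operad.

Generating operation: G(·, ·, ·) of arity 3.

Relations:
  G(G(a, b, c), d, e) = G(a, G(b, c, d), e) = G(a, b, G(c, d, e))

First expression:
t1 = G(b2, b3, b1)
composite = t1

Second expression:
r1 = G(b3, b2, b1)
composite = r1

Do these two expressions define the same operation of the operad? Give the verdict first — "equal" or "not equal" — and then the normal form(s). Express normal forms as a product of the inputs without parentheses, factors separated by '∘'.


not equal: they reduce to b2 ∘ b3 ∘ b1 and b3 ∘ b2 ∘ b1

The first expression, normalized: b2 ∘ b3 ∘ b1
The second expression, normalized: b3 ∘ b2 ∘ b1
The forms do not match — not equal.


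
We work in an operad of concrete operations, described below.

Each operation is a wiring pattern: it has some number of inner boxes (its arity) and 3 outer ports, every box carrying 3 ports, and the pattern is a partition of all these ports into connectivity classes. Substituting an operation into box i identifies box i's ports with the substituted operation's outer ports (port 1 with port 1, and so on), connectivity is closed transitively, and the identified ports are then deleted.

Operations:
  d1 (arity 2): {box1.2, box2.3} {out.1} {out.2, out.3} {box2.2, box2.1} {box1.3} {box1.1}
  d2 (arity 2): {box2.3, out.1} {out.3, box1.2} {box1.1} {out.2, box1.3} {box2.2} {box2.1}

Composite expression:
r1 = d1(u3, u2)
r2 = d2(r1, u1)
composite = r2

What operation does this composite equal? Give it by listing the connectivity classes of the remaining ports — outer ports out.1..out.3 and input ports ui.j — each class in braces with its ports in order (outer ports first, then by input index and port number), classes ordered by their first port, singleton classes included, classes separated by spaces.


{out.1, u1.3} {out.2, out.3} {u1.1} {u1.2} {u2.1, u2.2} {u2.3, u3.2} {u3.1} {u3.3}


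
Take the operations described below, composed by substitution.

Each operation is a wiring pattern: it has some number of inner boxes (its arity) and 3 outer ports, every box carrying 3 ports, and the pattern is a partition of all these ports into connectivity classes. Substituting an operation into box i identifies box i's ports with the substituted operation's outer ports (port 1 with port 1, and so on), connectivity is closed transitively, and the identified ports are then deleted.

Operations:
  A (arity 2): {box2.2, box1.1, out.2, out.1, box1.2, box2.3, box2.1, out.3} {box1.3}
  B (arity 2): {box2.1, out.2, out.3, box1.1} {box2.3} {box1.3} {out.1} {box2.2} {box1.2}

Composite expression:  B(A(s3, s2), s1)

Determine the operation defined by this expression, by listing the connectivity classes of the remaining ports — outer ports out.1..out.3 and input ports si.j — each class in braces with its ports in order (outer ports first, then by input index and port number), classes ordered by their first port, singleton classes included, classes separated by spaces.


After gluing at B, chains via deleted ports link the s-ports.
stage A: inputs (s3, s2), connectivity {out.1, out.2, out.3, s2.1, s2.2, s2.3, s3.1, s3.2} {s3.3}, out.j its boundary
stage B: inputs (s3, s2, s1), connectivity {out.1} {out.2, out.3, s1.1, s2.1, s2.2, s2.3, s3.1, s3.2} {s1.2} {s1.3} {s3.3}, out.j its boundary

{out.1} {out.2, out.3, s1.1, s2.1, s2.2, s2.3, s3.1, s3.2} {s1.2} {s1.3} {s3.3}


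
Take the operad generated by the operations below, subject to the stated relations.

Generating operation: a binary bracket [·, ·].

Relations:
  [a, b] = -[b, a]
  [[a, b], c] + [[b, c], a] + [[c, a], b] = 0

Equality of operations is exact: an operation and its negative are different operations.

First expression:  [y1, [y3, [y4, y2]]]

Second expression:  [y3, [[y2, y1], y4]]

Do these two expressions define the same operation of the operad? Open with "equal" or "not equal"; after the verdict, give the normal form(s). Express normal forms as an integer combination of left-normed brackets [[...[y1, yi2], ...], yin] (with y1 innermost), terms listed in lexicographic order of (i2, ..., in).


not equal; first: [[[y1, y2], y4], y3] - [[[y1, y3], y2], y4] + [[[y1, y3], y4], y2] - [[[y1, y4], y2], y3]; second: [[[y1, y2], y4], y3]

The first expression reduces to [[[y1, y2], y4], y3] - [[[y1, y3], y2], y4] + [[[y1, y3], y4], y2] - [[[y1, y4], y2], y3]
The second expression reduces to [[[y1, y2], y4], y3]
Different reductions; not equal.


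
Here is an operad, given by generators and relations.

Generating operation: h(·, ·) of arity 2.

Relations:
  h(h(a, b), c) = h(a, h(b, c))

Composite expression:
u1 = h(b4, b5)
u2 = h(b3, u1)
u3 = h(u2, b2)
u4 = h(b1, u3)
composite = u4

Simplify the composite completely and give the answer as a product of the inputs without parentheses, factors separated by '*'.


b1 * b3 * b4 * b5 * b2

The h-tree's shape is irrelevant; the b-reading-order decides.
h(b4, b5) linearizes to b4 * b5
h(b3, h(b4, b5)) linearizes to b3 * b4 * b5
h(h(b3, h(b4, b5)), b2) linearizes to b3 * b4 * b5 * b2
h(b1, h(h(b3, h(b4, b5)), b2)) linearizes to b1 * b3 * b4 * b5 * b2


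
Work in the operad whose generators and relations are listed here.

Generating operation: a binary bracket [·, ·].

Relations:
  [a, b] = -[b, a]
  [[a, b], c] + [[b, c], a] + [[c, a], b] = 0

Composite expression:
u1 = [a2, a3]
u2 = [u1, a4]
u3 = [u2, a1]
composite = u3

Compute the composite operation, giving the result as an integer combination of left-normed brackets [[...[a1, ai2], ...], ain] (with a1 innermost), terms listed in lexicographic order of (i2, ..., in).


-[[[a1, a2], a3], a4] + [[[a1, a3], a2], a4] + [[[a1, a4], a2], a3] - [[[a1, a4], a3], a2]

In the tensor algebra, words opening a1 carry the a1-anchored form.
Composite bracket: [[[a2, a3], a4], a1]
Each bracket splits as ab - ba, giving 8 signed words (2^3 = 8).
Keep just the words that open with a1:
  a1a2a3a4 appears with sign -1, giving the term -[[[a1, a2], a3], a4]
  a1a3a2a4 appears with sign +1, giving the term +[[[a1, a3], a2], a4]
  a1a4a2a3 appears with sign +1, giving the term +[[[a1, a4], a2], a3]
  a1a4a3a2 appears with sign -1, giving the term -[[[a1, a4], a3], a2]


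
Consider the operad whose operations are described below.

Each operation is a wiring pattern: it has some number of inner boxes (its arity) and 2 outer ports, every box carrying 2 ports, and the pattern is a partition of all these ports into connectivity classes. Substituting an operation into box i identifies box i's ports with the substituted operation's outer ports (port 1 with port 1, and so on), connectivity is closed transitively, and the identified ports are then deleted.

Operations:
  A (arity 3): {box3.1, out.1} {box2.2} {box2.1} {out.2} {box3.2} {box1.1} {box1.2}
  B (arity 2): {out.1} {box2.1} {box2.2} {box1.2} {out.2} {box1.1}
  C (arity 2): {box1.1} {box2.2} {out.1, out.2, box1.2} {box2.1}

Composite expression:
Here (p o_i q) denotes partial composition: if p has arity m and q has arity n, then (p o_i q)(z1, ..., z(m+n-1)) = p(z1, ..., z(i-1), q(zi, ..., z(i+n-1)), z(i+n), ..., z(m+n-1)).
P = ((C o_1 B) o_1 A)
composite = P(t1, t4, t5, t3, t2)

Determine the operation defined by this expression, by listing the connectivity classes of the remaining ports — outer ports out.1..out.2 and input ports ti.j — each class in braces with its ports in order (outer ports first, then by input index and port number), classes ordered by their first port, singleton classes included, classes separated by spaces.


{out.1, out.2} {t1.1} {t1.2} {t2.1} {t2.2} {t3.1} {t3.2} {t4.1} {t4.2} {t5.1} {t5.2}

After gluing at C, chains via deleted ports link the t-ports.
after A, the pattern on (t1, t4, t5) reads {out.1, t5.1} {out.2} {t1.1} {t1.2} {t4.1} {t4.2} {t5.2} (out.j = its outer ports)
after B, the pattern on (t1, t4, t5, t3) reads {out.1} {out.2} {t1.1} {t1.2} {t3.1} {t3.2} {t4.1} {t4.2} {t5.1} {t5.2} (out.j = its outer ports)
after C, the pattern on (t1, t4, t5, t3, t2) reads {out.1, out.2} {t1.1} {t1.2} {t2.1} {t2.2} {t3.1} {t3.2} {t4.1} {t4.2} {t5.1} {t5.2} (out.j = its outer ports)


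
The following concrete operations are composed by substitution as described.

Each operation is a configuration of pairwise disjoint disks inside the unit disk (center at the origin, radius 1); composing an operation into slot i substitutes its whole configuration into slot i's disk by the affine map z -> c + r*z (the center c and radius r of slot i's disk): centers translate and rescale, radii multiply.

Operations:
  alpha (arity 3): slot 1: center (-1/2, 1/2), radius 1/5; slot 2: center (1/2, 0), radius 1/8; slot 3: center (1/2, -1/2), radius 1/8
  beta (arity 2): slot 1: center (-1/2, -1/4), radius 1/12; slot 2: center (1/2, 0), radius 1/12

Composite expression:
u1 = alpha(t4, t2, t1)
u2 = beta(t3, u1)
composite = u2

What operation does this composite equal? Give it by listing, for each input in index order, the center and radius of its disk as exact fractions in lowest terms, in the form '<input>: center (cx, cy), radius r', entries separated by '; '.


t1: center (13/24, -1/24), radius 1/96; t2: center (13/24, 0), radius 1/96; t3: center (-1/2, -1/4), radius 1/12; t4: center (11/24, 1/24), radius 1/60

Each t-disk chains the slot maps above it in beta; radii multiply.
for t3, the 1-step affine chain lands on center (-1/2, -1/4), radius 1/12
for t4, the 2-step affine chain lands on center (11/24, 1/24), radius 1/60
for t2, the 2-step affine chain lands on center (13/24, 0), radius 1/96
for t1, the 2-step affine chain lands on center (13/24, -1/24), radius 1/96


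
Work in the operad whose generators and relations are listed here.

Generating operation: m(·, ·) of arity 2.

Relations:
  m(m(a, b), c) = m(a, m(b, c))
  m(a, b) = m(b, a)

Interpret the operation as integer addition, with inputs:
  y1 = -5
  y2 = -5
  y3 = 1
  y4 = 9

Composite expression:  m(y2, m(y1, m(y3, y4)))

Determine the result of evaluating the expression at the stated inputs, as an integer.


m(y3, y4) = 10
m(y1, m(y3, y4)) = 5
m(y2, m(y1, m(y3, y4))) = 0

0


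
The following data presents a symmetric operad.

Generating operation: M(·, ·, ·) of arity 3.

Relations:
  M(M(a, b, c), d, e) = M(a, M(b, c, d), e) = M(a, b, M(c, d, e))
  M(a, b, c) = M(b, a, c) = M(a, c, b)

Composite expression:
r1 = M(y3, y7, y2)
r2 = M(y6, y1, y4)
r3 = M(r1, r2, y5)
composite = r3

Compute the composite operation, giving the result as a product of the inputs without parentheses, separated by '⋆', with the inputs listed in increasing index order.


y1 ⋆ y2 ⋆ y3 ⋆ y4 ⋆ y5 ⋆ y6 ⋆ y7

Both nesting and order wash out for M; what remains is which y's occur.
M(y3, y7, y2) linearizes to y3 ⋆ y7 ⋆ y2
M(y6, y1, y4) linearizes to y6 ⋆ y1 ⋆ y4
M(M(y3, y7, y2), M(y6, y1, y4), y5) linearizes to y3 ⋆ y7 ⋆ y2 ⋆ y6 ⋆ y1 ⋆ y4 ⋆ y5
commutativity sorts the factors: y1 ⋆ y2 ⋆ y3 ⋆ y4 ⋆ y5 ⋆ y6 ⋆ y7


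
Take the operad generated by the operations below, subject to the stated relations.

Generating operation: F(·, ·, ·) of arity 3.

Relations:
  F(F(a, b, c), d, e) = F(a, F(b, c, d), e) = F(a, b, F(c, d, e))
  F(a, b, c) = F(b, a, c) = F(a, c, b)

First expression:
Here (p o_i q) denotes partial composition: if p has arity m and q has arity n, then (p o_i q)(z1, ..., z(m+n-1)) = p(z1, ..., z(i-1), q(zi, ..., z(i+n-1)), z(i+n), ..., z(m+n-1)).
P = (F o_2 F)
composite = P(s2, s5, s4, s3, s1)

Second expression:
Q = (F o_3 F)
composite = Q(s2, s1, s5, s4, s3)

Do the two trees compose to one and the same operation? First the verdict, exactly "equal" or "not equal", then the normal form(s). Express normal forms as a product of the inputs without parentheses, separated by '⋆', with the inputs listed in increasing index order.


Reducing the first expression gives s1 ⋆ s2 ⋆ s3 ⋆ s4 ⋆ s5
Reducing the second expression gives s1 ⋆ s2 ⋆ s3 ⋆ s4 ⋆ s5
The normal forms match — equal.

equal: each reduces to s1 ⋆ s2 ⋆ s3 ⋆ s4 ⋆ s5


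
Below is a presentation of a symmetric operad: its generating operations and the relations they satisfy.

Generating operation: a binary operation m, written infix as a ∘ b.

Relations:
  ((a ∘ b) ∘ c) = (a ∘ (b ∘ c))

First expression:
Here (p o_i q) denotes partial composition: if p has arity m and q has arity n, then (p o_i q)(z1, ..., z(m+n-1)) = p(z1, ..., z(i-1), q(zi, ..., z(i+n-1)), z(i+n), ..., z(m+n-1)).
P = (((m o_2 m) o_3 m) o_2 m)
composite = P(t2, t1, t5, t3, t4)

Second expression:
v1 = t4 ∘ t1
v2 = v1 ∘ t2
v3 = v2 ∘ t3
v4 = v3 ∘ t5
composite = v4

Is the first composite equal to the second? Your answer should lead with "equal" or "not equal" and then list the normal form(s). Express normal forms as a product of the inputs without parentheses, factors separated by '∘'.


not equal; the first gives t2 ∘ t1 ∘ t5 ∘ t3 ∘ t4 and the second t4 ∘ t1 ∘ t2 ∘ t3 ∘ t5

The first composite normalizes to t2 ∘ t1 ∘ t5 ∘ t3 ∘ t4
The second composite normalizes to t4 ∘ t1 ∘ t2 ∘ t3 ∘ t5
Distinct normal forms: not equal.


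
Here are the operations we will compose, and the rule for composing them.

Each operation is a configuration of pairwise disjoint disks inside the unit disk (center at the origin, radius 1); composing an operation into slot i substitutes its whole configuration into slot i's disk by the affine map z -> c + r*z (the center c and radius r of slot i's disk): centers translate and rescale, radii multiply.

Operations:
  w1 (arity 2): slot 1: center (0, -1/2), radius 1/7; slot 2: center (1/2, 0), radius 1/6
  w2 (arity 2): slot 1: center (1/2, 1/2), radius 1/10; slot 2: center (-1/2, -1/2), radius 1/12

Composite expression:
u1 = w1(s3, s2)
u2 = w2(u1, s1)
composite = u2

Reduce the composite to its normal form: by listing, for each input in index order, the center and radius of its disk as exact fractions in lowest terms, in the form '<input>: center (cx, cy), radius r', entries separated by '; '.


Each s-disk chains the slot maps above it in w2; radii multiply.
s3 passes through 2 substitutions, ending at center (1/2, 9/20), radius 1/70
s2 passes through 2 substitutions, ending at center (11/20, 1/2), radius 1/60
s1 passes through 1 substitution, ending at center (-1/2, -1/2), radius 1/12

s1: center (-1/2, -1/2), radius 1/12; s2: center (11/20, 1/2), radius 1/60; s3: center (1/2, 9/20), radius 1/70


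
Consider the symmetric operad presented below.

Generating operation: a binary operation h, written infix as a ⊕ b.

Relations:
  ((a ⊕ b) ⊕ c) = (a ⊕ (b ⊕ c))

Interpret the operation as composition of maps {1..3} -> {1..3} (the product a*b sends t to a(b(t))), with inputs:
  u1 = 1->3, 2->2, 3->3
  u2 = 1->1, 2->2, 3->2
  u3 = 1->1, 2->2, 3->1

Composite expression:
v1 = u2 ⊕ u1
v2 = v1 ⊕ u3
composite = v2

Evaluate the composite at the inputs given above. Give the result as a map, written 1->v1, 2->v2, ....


1->2, 2->2, 3->2

(u2 ⊕ u1) = 1->2, 2->2, 3->2
((u2 ⊕ u1) ⊕ u3) = 1->2, 2->2, 3->2


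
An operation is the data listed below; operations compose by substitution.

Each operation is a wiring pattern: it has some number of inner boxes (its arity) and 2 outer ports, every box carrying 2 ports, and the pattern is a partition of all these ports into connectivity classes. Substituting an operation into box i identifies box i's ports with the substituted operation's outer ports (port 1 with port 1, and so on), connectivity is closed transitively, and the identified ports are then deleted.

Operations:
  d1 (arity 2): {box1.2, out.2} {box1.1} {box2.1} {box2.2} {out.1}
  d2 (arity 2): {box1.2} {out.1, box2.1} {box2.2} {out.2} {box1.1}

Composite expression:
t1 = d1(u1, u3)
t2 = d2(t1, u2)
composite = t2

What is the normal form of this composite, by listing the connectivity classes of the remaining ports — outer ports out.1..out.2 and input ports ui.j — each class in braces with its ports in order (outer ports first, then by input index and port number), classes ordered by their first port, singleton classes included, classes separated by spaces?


{out.1, u2.1} {out.2} {u1.1} {u1.2} {u2.2} {u3.1} {u3.2}

Two ports join when wires chain via d2-identified ports.
through d1, on inputs (u1, u3): {out.1} {out.2, u1.2} {u1.1} {u3.1} {u3.2} (out.j = stage outer ports)
through d2, on inputs (u1, u3, u2): {out.1, u2.1} {out.2} {u1.1} {u1.2} {u2.2} {u3.1} {u3.2} (out.j = stage outer ports)


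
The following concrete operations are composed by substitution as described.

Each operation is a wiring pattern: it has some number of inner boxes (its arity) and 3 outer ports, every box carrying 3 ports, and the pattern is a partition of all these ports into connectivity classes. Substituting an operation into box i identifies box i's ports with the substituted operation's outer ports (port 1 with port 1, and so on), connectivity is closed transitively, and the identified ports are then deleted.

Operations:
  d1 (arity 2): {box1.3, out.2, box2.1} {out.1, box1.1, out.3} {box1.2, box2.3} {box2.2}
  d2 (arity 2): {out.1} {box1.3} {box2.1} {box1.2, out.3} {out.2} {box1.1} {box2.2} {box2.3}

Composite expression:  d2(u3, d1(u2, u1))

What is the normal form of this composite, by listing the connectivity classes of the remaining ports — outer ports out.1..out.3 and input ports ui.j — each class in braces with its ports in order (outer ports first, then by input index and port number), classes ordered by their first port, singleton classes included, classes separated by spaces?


{out.1} {out.2} {out.3, u3.2} {u1.1, u2.3} {u1.2} {u1.3, u2.2} {u2.1} {u3.1} {u3.3}


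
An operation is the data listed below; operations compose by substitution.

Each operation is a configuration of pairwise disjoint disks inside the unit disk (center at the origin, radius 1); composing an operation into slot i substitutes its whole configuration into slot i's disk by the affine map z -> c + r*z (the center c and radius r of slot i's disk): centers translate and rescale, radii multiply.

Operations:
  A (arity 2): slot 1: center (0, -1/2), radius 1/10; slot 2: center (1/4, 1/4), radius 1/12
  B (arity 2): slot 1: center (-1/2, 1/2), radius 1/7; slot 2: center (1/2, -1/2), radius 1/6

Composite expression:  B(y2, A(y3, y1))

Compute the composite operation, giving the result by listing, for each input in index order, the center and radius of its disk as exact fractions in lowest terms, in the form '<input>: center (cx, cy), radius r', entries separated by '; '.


Below B, radii multiply path by path; the y-disk centers shift.
input y2: applying the 1 nested substitution gives center (-1/2, 1/2), radius 1/7
input y3: applying the 2 nested substitutions gives center (1/2, -7/12), radius 1/60
input y1: applying the 2 nested substitutions gives center (13/24, -11/24), radius 1/72

y1: center (13/24, -11/24), radius 1/72; y2: center (-1/2, 1/2), radius 1/7; y3: center (1/2, -7/12), radius 1/60


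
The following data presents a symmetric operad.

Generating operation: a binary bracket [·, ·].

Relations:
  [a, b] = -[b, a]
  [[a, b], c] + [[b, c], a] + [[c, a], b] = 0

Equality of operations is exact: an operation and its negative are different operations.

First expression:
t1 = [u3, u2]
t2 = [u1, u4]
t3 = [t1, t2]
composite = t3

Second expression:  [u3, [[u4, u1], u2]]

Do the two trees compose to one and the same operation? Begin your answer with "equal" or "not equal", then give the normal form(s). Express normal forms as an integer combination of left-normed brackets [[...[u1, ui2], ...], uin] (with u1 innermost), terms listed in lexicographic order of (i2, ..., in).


The first composite normalizes to [[[u1, u4], u2], u3] - [[[u1, u4], u3], u2]
The second composite normalizes to [[[u1, u4], u2], u3]
No match — not equal.

not equal; the first gives [[[u1, u4], u2], u3] - [[[u1, u4], u3], u2] and the second [[[u1, u4], u2], u3]


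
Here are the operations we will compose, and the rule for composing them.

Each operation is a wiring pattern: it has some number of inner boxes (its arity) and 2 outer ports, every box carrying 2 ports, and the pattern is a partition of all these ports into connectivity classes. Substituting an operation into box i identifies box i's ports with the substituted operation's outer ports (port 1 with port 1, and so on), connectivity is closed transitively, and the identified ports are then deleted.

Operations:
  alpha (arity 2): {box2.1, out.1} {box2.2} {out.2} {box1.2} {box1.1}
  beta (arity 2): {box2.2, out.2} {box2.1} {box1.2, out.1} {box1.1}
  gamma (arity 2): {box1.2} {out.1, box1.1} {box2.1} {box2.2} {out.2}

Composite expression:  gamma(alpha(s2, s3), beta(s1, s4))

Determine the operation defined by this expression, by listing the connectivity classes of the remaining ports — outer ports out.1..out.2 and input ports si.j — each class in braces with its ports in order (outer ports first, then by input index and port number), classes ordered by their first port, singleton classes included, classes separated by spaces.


{out.1, s3.1} {out.2} {s1.1} {s1.2} {s2.1} {s2.2} {s3.2} {s4.1} {s4.2}


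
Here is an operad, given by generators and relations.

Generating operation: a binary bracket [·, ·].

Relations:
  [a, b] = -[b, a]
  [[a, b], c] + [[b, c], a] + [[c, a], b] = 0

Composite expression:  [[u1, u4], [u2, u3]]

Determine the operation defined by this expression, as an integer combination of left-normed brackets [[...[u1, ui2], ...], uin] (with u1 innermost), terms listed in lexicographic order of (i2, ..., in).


[[[u1, u4], u2], u3] - [[[u1, u4], u3], u2]


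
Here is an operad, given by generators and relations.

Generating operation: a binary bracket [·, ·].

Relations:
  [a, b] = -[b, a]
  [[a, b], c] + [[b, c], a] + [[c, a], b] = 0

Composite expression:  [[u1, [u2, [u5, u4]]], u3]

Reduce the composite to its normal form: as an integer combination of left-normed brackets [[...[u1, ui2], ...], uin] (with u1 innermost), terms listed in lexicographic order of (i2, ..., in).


-[[[[u1, u2], u4], u5], u3] + [[[[u1, u2], u5], u4], u3] + [[[[u1, u4], u5], u2], u3] - [[[[u1, u5], u4], u2], u3]

In the tensor algebra, words opening u1 carry the u1-anchored form.
Composite bracket: [[u1, [u2, [u5, u4]]], u3]
Applying ab - ba throughout gives 16 signed words (2^4 = 16).
Keep just the words that open with u1:
  the word u1u2u4u5u3 carries sign -1 and contributes -[[[[u1, u2], u4], u5], u3]
  the word u1u2u5u4u3 carries sign +1 and contributes +[[[[u1, u2], u5], u4], u3]
  the word u1u4u5u2u3 carries sign +1 and contributes +[[[[u1, u4], u5], u2], u3]
  the word u1u5u4u2u3 carries sign -1 and contributes -[[[[u1, u5], u4], u2], u3]


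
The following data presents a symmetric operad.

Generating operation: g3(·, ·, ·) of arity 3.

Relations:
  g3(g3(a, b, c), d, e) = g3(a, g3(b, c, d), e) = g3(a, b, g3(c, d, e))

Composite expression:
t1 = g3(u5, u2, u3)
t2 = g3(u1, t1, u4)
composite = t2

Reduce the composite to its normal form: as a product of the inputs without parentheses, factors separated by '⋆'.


u1 ⋆ u5 ⋆ u2 ⋆ u3 ⋆ u4

Every regrouping of g3 is equal, so read the u-inputs in written order.
g3(u5, u2, u3) linearizes to u5 ⋆ u2 ⋆ u3
g3(u1, g3(u5, u2, u3), u4) linearizes to u1 ⋆ u5 ⋆ u2 ⋆ u3 ⋆ u4


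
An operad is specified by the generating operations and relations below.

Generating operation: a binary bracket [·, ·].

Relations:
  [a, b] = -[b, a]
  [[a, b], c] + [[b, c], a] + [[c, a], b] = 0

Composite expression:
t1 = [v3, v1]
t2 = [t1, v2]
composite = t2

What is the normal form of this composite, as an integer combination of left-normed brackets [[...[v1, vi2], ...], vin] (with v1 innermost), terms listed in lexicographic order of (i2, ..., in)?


-[[v1, v3], v2]


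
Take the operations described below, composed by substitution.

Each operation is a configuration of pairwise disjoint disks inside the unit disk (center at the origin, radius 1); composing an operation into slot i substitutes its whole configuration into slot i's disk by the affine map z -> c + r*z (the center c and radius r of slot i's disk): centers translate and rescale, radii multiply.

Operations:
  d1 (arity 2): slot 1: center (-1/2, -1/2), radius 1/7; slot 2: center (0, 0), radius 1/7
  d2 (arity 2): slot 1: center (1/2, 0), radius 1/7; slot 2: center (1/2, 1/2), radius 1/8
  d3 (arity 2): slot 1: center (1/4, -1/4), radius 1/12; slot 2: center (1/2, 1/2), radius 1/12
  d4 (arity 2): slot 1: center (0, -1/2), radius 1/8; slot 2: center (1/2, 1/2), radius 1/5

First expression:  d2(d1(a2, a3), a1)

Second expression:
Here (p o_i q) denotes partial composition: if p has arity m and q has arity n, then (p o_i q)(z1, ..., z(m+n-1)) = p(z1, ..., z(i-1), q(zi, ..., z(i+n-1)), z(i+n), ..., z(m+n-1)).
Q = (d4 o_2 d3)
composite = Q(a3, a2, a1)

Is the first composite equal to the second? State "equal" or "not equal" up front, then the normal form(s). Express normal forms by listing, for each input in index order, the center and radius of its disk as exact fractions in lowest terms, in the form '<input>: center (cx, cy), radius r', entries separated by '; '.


not equal: they reduce to a1: center (1/2, 1/2), radius 1/8; a2: center (3/7, -1/14), radius 1/49; a3: center (1/2, 0), radius 1/49 and a1: center (3/5, 3/5), radius 1/60; a2: center (11/20, 9/20), radius 1/60; a3: center (0, -1/2), radius 1/8
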